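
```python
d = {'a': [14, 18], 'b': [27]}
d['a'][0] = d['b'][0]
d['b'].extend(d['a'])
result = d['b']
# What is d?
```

After line 1: d = {'a': [14, 18], 'b': [27]}
After line 2 (a[0] = b[0] = 27): d = {'a': [27, 18], 'b': [27]}
After line 3 (b.extend(a) appends [27, 18]): d = {'a': [27, 18], 'b': [27, 27, 18]}
After line 4: result = d['b'] = [27, 27, 18]

{'a': [27, 18], 'b': [27, 27, 18]}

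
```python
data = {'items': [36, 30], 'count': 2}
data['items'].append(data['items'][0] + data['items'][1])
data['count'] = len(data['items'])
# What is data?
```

After line 1: data = {'items': [36, 30], 'count': 2}
After line 2 (append 36 + 30 = 66): data = {'items': [36, 30, 66], 'count': 2}
After line 3 (count = len(items) = 3): data = {'items': [36, 30, 66], 'count': 3}

{'items': [36, 30, 66], 'count': 3}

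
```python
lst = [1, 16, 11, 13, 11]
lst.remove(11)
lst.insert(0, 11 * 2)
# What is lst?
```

After line 1: lst = [1, 16, 11, 13, 11]
After line 2 (remove first 11): lst = [1, 16, 13, 11]
After line 3 (insert 22 at index 0): lst = [22, 1, 16, 13, 11]

[22, 1, 16, 13, 11]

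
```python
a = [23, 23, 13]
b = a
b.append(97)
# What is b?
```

After line 1: a = [23, 23, 13]
After line 2 (b = a is an alias, same object): a = [23, 23, 13], b = [23, 23, 13]
After line 3 (b.append mutates the shared list): a = [23, 23, 13, 97], b = [23, 23, 13, 97]

[23, 23, 13, 97]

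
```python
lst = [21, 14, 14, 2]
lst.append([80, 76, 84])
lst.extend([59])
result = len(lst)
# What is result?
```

After line 1: lst = [21, 14, 14, 2]
After line 2 (append adds [80, 76, 84] as single element): lst = [21, 14, 14, 2, [80, 76, 84]]
After line 3 (extend unpacks [59], adds 59): lst = [21, 14, 14, 2, [80, 76, 84], 59]
After line 4: result = len(lst) = 6

6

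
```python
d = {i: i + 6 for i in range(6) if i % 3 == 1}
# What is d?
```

{1: 7, 4: 10}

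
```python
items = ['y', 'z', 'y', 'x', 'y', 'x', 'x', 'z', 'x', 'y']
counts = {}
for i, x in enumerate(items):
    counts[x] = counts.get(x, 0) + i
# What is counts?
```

Initial: counts = {}, items = ['y', 'z', 'y', 'x', 'y', 'x', 'x', 'z', 'x', 'y']
i=0, x='y': counts = {'y': 0}
i=1, x='z': counts = {'y': 0, 'z': 1}
i=2, x='y': counts = {'y': 2, 'z': 1}
i=3, x='x': counts = {'y': 2, 'z': 1, 'x': 3}
i=4, x='y': counts = {'y': 6, 'z': 1, 'x': 3}
i=5, x='x': counts = {'y': 6, 'z': 1, 'x': 8}
i=6, x='x': counts = {'y': 6, 'z': 1, 'x': 14}
i=7, x='z': counts = {'y': 6, 'z': 8, 'x': 14}
i=8, x='x': counts = {'y': 6, 'z': 8, 'x': 22}
i=9, x='y': counts = {'y': 15, 'z': 8, 'x': 22}

{'y': 15, 'z': 8, 'x': 22}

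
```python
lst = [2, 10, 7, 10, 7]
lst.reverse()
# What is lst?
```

[7, 10, 7, 10, 2]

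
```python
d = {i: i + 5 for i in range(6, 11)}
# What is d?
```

{6: 11, 7: 12, 8: 13, 9: 14, 10: 15}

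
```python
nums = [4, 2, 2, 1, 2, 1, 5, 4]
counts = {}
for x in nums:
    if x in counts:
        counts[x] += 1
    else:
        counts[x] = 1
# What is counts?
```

Initial: counts = {}, nums = [4, 2, 2, 1, 2, 1, 5, 4]
See 4: counts = {4: 1}
See 2: counts = {4: 1, 2: 1}
See 2: counts = {4: 1, 2: 2}
See 1: counts = {4: 1, 2: 2, 1: 1}
See 2: counts = {4: 1, 2: 3, 1: 1}
See 1: counts = {4: 1, 2: 3, 1: 2}
See 5: counts = {4: 1, 2: 3, 1: 2, 5: 1}
See 4: counts = {4: 2, 2: 3, 1: 2, 5: 1}

{4: 2, 2: 3, 1: 2, 5: 1}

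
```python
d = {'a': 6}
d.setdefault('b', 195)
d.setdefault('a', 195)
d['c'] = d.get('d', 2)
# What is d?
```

After line 1: d = {'a': 6}
After line 2 (setdefault adds 'b'=195): d = {'a': 6, 'b': 195}
After line 3 (setdefault 'a' no-op, already exists): d = {'a': 6, 'b': 195}
After line 4 (get('d', 2) returns default since 'd' not in d): d = {'a': 6, 'b': 195, 'c': 2}

{'a': 6, 'b': 195, 'c': 2}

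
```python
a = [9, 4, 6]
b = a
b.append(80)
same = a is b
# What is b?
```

After line 1: a = [9, 4, 6]
After line 2 (b = a is an alias, same object): a = [9, 4, 6], b = [9, 4, 6]
After line 3 (b.append mutates the shared list): a = [9, 4, 6, 80], b = [9, 4, 6, 80]
After line 4 (same = a is b; same object -> True): same = True

[9, 4, 6, 80]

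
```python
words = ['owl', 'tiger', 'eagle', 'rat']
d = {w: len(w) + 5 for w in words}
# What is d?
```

{'owl': 8, 'tiger': 10, 'eagle': 10, 'rat': 8}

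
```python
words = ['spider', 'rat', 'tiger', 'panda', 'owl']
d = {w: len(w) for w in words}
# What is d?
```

{'spider': 6, 'rat': 3, 'tiger': 5, 'panda': 5, 'owl': 3}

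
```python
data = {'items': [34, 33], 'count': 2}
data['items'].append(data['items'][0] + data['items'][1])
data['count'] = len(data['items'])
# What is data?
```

After line 1: data = {'items': [34, 33], 'count': 2}
After line 2 (append 34 + 33 = 67): data = {'items': [34, 33, 67], 'count': 2}
After line 3 (count = len(items) = 3): data = {'items': [34, 33, 67], 'count': 3}

{'items': [34, 33, 67], 'count': 3}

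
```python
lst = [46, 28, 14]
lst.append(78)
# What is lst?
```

[46, 28, 14, 78]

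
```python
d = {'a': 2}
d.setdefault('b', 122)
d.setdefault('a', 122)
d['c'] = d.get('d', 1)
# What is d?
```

After line 1: d = {'a': 2}
After line 2 (setdefault adds 'b'=122): d = {'a': 2, 'b': 122}
After line 3 (setdefault 'a' no-op, already exists): d = {'a': 2, 'b': 122}
After line 4 (get('d', 1) returns default since 'd' not in d): d = {'a': 2, 'b': 122, 'c': 1}

{'a': 2, 'b': 122, 'c': 1}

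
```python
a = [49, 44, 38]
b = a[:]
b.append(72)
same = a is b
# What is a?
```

After line 1: a = [49, 44, 38]
After line 2 (b = a[:] is a shallow copy, new object): a = [49, 44, 38], b = [49, 44, 38]
After line 3 (append only mutates b): a = [49, 44, 38], b = [49, 44, 38, 72]
After line 4 (same = a is b; different objects -> False): same = False

[49, 44, 38]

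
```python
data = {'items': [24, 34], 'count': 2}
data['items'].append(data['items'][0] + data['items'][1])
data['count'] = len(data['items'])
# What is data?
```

After line 1: data = {'items': [24, 34], 'count': 2}
After line 2 (append 24 + 34 = 58): data = {'items': [24, 34, 58], 'count': 2}
After line 3 (count = len(items) = 3): data = {'items': [24, 34, 58], 'count': 3}

{'items': [24, 34, 58], 'count': 3}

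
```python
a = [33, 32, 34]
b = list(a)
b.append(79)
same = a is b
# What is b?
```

After line 1: a = [33, 32, 34]
After line 2 (b = list(a) is a shallow copy, new object): a = [33, 32, 34], b = [33, 32, 34]
After line 3 (append only mutates b): a = [33, 32, 34], b = [33, 32, 34, 79]
After line 4 (same = a is b; different objects -> False): same = False

[33, 32, 34, 79]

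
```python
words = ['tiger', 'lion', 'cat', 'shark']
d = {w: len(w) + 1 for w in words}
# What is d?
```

{'tiger': 6, 'lion': 5, 'cat': 4, 'shark': 6}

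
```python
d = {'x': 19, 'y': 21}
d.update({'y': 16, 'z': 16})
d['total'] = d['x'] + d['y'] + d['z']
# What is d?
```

After line 1: d = {'x': 19, 'y': 21}
After line 2 (y overwritten, z added): d = {'x': 19, 'y': 16, 'z': 16}
After line 3 (total = 19 + 16 + 16 = 51): d = {'x': 19, 'y': 16, 'z': 16, 'total': 51}

{'x': 19, 'y': 16, 'z': 16, 'total': 51}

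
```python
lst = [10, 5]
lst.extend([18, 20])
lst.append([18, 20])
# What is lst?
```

After line 1: lst = [10, 5]
After line 2 (extend unpacks [18, 20]): lst = [10, 5, 18, 20]
After line 3 (append adds [18, 20] as single element): lst = [10, 5, 18, 20, [18, 20]]

[10, 5, 18, 20, [18, 20]]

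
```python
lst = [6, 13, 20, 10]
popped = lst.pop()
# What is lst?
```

[6, 13, 20]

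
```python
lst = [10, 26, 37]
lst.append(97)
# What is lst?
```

[10, 26, 37, 97]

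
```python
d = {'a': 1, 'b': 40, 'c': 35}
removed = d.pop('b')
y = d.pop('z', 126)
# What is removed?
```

After line 1: d = {'a': 1, 'b': 40, 'c': 35}
After line 2 (pop 'b' returns 40): d = {'a': 1, 'c': 35}, removed = 40
After line 3 (pop 'z' missing, returns default 126): d = {'a': 1, 'c': 35}, y = 126

40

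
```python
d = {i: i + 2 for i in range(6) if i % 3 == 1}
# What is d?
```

{1: 3, 4: 6}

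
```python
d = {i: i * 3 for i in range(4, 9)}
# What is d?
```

{4: 12, 5: 15, 6: 18, 7: 21, 8: 24}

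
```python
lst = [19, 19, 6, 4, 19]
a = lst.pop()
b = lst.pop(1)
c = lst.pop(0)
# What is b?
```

After line 1: lst = [19, 19, 6, 4, 19]
After line 2 (pop() -> a = 19): lst = [19, 19, 6, 4]
After line 3 (pop(1) -> b = 19): lst = [19, 6, 4]
After line 4 (pop(0) -> c = 19): lst = [6, 4]

19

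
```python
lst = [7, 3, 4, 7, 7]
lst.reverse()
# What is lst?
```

[7, 7, 4, 3, 7]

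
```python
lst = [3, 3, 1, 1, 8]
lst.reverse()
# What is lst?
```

[8, 1, 1, 3, 3]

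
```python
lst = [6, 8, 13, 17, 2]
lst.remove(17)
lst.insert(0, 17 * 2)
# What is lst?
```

After line 1: lst = [6, 8, 13, 17, 2]
After line 2 (remove first 17): lst = [6, 8, 13, 2]
After line 3 (insert 34 at index 0): lst = [34, 6, 8, 13, 2]

[34, 6, 8, 13, 2]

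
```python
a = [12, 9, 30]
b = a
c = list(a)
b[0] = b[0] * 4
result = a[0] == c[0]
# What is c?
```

After line 1: a = [12, 9, 30]
After line 2 (b = a, alias): a = [12, 9, 30], b = [12, 9, 30]
After line 3 (c = list(a) is a copy, new object): c = [12, 9, 30]
After line 4 (b[0] = 12 * 4 = 48; mutates shared a/b): a = b = [48, 9, 30], c = [12, 9, 30]
After line 5 (a[0] = 48, c[0] = 12; result = False)

[12, 9, 30]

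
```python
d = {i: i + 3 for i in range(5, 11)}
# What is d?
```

{5: 8, 6: 9, 7: 10, 8: 11, 9: 12, 10: 13}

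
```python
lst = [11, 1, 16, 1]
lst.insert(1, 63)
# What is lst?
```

[11, 63, 1, 16, 1]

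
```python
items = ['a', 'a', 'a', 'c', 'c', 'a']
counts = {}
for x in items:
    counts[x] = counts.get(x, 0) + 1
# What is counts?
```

Initial: counts = {}, items = ['a', 'a', 'a', 'c', 'c', 'a']
See 'a': counts = {'a': 1}
See 'a': counts = {'a': 2}
See 'a': counts = {'a': 3}
See 'c': counts = {'a': 3, 'c': 1}
See 'c': counts = {'a': 3, 'c': 2}
See 'a': counts = {'a': 4, 'c': 2}

{'a': 4, 'c': 2}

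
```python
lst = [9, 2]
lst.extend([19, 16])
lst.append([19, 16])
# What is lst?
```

After line 1: lst = [9, 2]
After line 2 (extend unpacks [19, 16]): lst = [9, 2, 19, 16]
After line 3 (append adds [19, 16] as single element): lst = [9, 2, 19, 16, [19, 16]]

[9, 2, 19, 16, [19, 16]]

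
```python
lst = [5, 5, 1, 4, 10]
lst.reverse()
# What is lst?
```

[10, 4, 1, 5, 5]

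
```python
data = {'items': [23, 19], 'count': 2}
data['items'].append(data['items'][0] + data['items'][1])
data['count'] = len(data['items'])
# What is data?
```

After line 1: data = {'items': [23, 19], 'count': 2}
After line 2 (append 23 + 19 = 42): data = {'items': [23, 19, 42], 'count': 2}
After line 3 (count = len(items) = 3): data = {'items': [23, 19, 42], 'count': 3}

{'items': [23, 19, 42], 'count': 3}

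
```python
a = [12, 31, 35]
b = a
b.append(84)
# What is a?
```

After line 1: a = [12, 31, 35]
After line 2 (b = a is an alias, same object): a = [12, 31, 35], b = [12, 31, 35]
After line 3 (b.append mutates the shared list): a = [12, 31, 35, 84], b = [12, 31, 35, 84]

[12, 31, 35, 84]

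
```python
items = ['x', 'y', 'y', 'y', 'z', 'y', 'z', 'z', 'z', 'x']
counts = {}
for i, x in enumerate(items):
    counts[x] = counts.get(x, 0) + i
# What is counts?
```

Initial: counts = {}, items = ['x', 'y', 'y', 'y', 'z', 'y', 'z', 'z', 'z', 'x']
i=0, x='x': counts = {'x': 0}
i=1, x='y': counts = {'x': 0, 'y': 1}
i=2, x='y': counts = {'x': 0, 'y': 3}
i=3, x='y': counts = {'x': 0, 'y': 6}
i=4, x='z': counts = {'x': 0, 'y': 6, 'z': 4}
i=5, x='y': counts = {'x': 0, 'y': 11, 'z': 4}
i=6, x='z': counts = {'x': 0, 'y': 11, 'z': 10}
i=7, x='z': counts = {'x': 0, 'y': 11, 'z': 17}
i=8, x='z': counts = {'x': 0, 'y': 11, 'z': 25}
i=9, x='x': counts = {'x': 9, 'y': 11, 'z': 25}

{'x': 9, 'y': 11, 'z': 25}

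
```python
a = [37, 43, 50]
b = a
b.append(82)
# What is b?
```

After line 1: a = [37, 43, 50]
After line 2 (b = a is an alias, same object): a = [37, 43, 50], b = [37, 43, 50]
After line 3 (b.append mutates the shared list): a = [37, 43, 50, 82], b = [37, 43, 50, 82]

[37, 43, 50, 82]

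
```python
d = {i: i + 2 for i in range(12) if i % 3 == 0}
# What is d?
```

{0: 2, 3: 5, 6: 8, 9: 11}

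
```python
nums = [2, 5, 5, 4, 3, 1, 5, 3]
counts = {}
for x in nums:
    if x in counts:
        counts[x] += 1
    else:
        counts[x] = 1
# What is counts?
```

Initial: counts = {}, nums = [2, 5, 5, 4, 3, 1, 5, 3]
See 2: counts = {2: 1}
See 5: counts = {2: 1, 5: 1}
See 5: counts = {2: 1, 5: 2}
See 4: counts = {2: 1, 5: 2, 4: 1}
See 3: counts = {2: 1, 5: 2, 4: 1, 3: 1}
See 1: counts = {2: 1, 5: 2, 4: 1, 3: 1, 1: 1}
See 5: counts = {2: 1, 5: 3, 4: 1, 3: 1, 1: 1}
See 3: counts = {2: 1, 5: 3, 4: 1, 3: 2, 1: 1}

{2: 1, 5: 3, 4: 1, 3: 2, 1: 1}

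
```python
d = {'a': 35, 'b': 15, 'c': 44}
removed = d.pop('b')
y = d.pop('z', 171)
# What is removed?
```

After line 1: d = {'a': 35, 'b': 15, 'c': 44}
After line 2 (pop 'b' returns 15): d = {'a': 35, 'c': 44}, removed = 15
After line 3 (pop 'z' missing, returns default 171): d = {'a': 35, 'c': 44}, y = 171

15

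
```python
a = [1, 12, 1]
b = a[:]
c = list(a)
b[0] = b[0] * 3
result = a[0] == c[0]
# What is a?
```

After line 1: a = [1, 12, 1]
After line 2 (b = a[:], copy): a = [1, 12, 1], b = [1, 12, 1]
After line 3 (c = list(a) is a copy, new object): c = [1, 12, 1]
After line 4 (b[0] = 1 * 3 = 3; only b mutates (copy)): a = [1, 12, 1], b = [3, 12, 1], c = [1, 12, 1]
After line 5 (a[0] = 1, c[0] = 1; result = True)

[1, 12, 1]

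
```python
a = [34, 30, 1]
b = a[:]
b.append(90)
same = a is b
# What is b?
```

After line 1: a = [34, 30, 1]
After line 2 (b = a[:] is a shallow copy, new object): a = [34, 30, 1], b = [34, 30, 1]
After line 3 (append only mutates b): a = [34, 30, 1], b = [34, 30, 1, 90]
After line 4 (same = a is b; different objects -> False): same = False

[34, 30, 1, 90]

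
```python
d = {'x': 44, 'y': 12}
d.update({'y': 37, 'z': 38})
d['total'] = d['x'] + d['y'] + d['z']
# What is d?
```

After line 1: d = {'x': 44, 'y': 12}
After line 2 (y overwritten, z added): d = {'x': 44, 'y': 37, 'z': 38}
After line 3 (total = 44 + 37 + 38 = 119): d = {'x': 44, 'y': 37, 'z': 38, 'total': 119}

{'x': 44, 'y': 37, 'z': 38, 'total': 119}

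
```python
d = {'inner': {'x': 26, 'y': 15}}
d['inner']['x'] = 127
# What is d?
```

After line 1: d = {'inner': {'x': 26, 'y': 15}}
After line 2 (inner x overwritten): d = {'inner': {'x': 127, 'y': 15}}

{'inner': {'x': 127, 'y': 15}}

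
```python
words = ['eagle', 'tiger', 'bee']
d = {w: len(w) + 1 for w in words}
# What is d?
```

{'eagle': 6, 'tiger': 6, 'bee': 4}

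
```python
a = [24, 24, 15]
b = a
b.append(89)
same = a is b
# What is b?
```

After line 1: a = [24, 24, 15]
After line 2 (b = a is an alias, same object): a = [24, 24, 15], b = [24, 24, 15]
After line 3 (b.append mutates the shared list): a = [24, 24, 15, 89], b = [24, 24, 15, 89]
After line 4 (same = a is b; same object -> True): same = True

[24, 24, 15, 89]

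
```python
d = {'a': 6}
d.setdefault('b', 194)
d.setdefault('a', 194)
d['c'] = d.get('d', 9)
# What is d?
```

After line 1: d = {'a': 6}
After line 2 (setdefault adds 'b'=194): d = {'a': 6, 'b': 194}
After line 3 (setdefault 'a' no-op, already exists): d = {'a': 6, 'b': 194}
After line 4 (get('d', 9) returns default since 'd' not in d): d = {'a': 6, 'b': 194, 'c': 9}

{'a': 6, 'b': 194, 'c': 9}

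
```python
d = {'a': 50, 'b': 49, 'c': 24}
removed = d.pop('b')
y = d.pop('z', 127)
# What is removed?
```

After line 1: d = {'a': 50, 'b': 49, 'c': 24}
After line 2 (pop 'b' returns 49): d = {'a': 50, 'c': 24}, removed = 49
After line 3 (pop 'z' missing, returns default 127): d = {'a': 50, 'c': 24}, y = 127

49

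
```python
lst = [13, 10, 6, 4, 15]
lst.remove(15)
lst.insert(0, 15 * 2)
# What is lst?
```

After line 1: lst = [13, 10, 6, 4, 15]
After line 2 (remove first 15): lst = [13, 10, 6, 4]
After line 3 (insert 30 at index 0): lst = [30, 13, 10, 6, 4]

[30, 13, 10, 6, 4]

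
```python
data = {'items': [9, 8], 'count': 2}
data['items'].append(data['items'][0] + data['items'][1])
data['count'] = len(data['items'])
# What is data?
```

After line 1: data = {'items': [9, 8], 'count': 2}
After line 2 (append 9 + 8 = 17): data = {'items': [9, 8, 17], 'count': 2}
After line 3 (count = len(items) = 3): data = {'items': [9, 8, 17], 'count': 3}

{'items': [9, 8, 17], 'count': 3}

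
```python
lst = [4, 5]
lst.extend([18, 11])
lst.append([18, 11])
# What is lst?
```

After line 1: lst = [4, 5]
After line 2 (extend unpacks [18, 11]): lst = [4, 5, 18, 11]
After line 3 (append adds [18, 11] as single element): lst = [4, 5, 18, 11, [18, 11]]

[4, 5, 18, 11, [18, 11]]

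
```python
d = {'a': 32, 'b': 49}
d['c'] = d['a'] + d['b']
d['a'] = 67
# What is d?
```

After line 1: d = {'a': 32, 'b': 49}
After line 2 (d['c'] = 32 + 49): d = {'a': 32, 'b': 49, 'c': 81}
After line 3: d = {'a': 67, 'b': 49, 'c': 81}

{'a': 67, 'b': 49, 'c': 81}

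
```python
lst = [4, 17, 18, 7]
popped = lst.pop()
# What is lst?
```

[4, 17, 18]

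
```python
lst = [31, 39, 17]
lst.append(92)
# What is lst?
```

[31, 39, 17, 92]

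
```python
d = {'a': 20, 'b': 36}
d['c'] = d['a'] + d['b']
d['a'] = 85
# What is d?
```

After line 1: d = {'a': 20, 'b': 36}
After line 2 (d['c'] = 20 + 36): d = {'a': 20, 'b': 36, 'c': 56}
After line 3: d = {'a': 85, 'b': 36, 'c': 56}

{'a': 85, 'b': 36, 'c': 56}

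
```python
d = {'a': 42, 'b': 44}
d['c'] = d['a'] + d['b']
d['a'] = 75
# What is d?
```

After line 1: d = {'a': 42, 'b': 44}
After line 2 (d['c'] = 42 + 44): d = {'a': 42, 'b': 44, 'c': 86}
After line 3: d = {'a': 75, 'b': 44, 'c': 86}

{'a': 75, 'b': 44, 'c': 86}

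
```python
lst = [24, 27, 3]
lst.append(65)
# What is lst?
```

[24, 27, 3, 65]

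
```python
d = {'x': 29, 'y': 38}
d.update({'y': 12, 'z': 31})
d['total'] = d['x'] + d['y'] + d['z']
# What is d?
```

After line 1: d = {'x': 29, 'y': 38}
After line 2 (y overwritten, z added): d = {'x': 29, 'y': 12, 'z': 31}
After line 3 (total = 29 + 12 + 31 = 72): d = {'x': 29, 'y': 12, 'z': 31, 'total': 72}

{'x': 29, 'y': 12, 'z': 31, 'total': 72}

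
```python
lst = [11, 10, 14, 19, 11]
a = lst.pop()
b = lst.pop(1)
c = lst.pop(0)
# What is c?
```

After line 1: lst = [11, 10, 14, 19, 11]
After line 2 (pop() -> a = 11): lst = [11, 10, 14, 19]
After line 3 (pop(1) -> b = 10): lst = [11, 14, 19]
After line 4 (pop(0) -> c = 11): lst = [14, 19]

11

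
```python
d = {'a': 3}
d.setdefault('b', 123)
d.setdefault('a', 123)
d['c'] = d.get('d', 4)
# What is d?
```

After line 1: d = {'a': 3}
After line 2 (setdefault adds 'b'=123): d = {'a': 3, 'b': 123}
After line 3 (setdefault 'a' no-op, already exists): d = {'a': 3, 'b': 123}
After line 4 (get('d', 4) returns default since 'd' not in d): d = {'a': 3, 'b': 123, 'c': 4}

{'a': 3, 'b': 123, 'c': 4}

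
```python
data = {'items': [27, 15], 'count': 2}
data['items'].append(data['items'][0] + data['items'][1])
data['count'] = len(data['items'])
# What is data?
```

After line 1: data = {'items': [27, 15], 'count': 2}
After line 2 (append 27 + 15 = 42): data = {'items': [27, 15, 42], 'count': 2}
After line 3 (count = len(items) = 3): data = {'items': [27, 15, 42], 'count': 3}

{'items': [27, 15, 42], 'count': 3}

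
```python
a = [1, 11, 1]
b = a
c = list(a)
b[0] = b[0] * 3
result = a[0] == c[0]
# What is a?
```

After line 1: a = [1, 11, 1]
After line 2 (b = a, alias): a = [1, 11, 1], b = [1, 11, 1]
After line 3 (c = list(a) is a copy, new object): c = [1, 11, 1]
After line 4 (b[0] = 1 * 3 = 3; mutates shared a/b): a = b = [3, 11, 1], c = [1, 11, 1]
After line 5 (a[0] = 3, c[0] = 1; result = False)

[3, 11, 1]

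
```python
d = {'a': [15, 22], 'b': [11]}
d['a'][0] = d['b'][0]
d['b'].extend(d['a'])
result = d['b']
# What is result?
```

After line 1: d = {'a': [15, 22], 'b': [11]}
After line 2 (a[0] = b[0] = 11): d = {'a': [11, 22], 'b': [11]}
After line 3 (b.extend(a) appends [11, 22]): d = {'a': [11, 22], 'b': [11, 11, 22]}
After line 4: result = d['b'] = [11, 11, 22]

[11, 11, 22]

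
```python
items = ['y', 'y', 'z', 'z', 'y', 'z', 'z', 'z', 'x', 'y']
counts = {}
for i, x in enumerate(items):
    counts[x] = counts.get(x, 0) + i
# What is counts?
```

Initial: counts = {}, items = ['y', 'y', 'z', 'z', 'y', 'z', 'z', 'z', 'x', 'y']
i=0, x='y': counts = {'y': 0}
i=1, x='y': counts = {'y': 1}
i=2, x='z': counts = {'y': 1, 'z': 2}
i=3, x='z': counts = {'y': 1, 'z': 5}
i=4, x='y': counts = {'y': 5, 'z': 5}
i=5, x='z': counts = {'y': 5, 'z': 10}
i=6, x='z': counts = {'y': 5, 'z': 16}
i=7, x='z': counts = {'y': 5, 'z': 23}
i=8, x='x': counts = {'y': 5, 'z': 23, 'x': 8}
i=9, x='y': counts = {'y': 14, 'z': 23, 'x': 8}

{'y': 14, 'z': 23, 'x': 8}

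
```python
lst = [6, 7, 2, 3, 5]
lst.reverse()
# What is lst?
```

[5, 3, 2, 7, 6]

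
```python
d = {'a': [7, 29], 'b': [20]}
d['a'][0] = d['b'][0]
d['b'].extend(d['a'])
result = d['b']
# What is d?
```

After line 1: d = {'a': [7, 29], 'b': [20]}
After line 2 (a[0] = b[0] = 20): d = {'a': [20, 29], 'b': [20]}
After line 3 (b.extend(a) appends [20, 29]): d = {'a': [20, 29], 'b': [20, 20, 29]}
After line 4: result = d['b'] = [20, 20, 29]

{'a': [20, 29], 'b': [20, 20, 29]}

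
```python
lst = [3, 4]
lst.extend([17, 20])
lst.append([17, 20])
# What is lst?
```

After line 1: lst = [3, 4]
After line 2 (extend unpacks [17, 20]): lst = [3, 4, 17, 20]
After line 3 (append adds [17, 20] as single element): lst = [3, 4, 17, 20, [17, 20]]

[3, 4, 17, 20, [17, 20]]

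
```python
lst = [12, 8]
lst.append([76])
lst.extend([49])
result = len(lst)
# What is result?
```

After line 1: lst = [12, 8]
After line 2 (append adds [76] as single element): lst = [12, 8, [76]]
After line 3 (extend unpacks [49], adds 49): lst = [12, 8, [76], 49]
After line 4: result = len(lst) = 4

4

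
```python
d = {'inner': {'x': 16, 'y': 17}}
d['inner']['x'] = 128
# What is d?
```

After line 1: d = {'inner': {'x': 16, 'y': 17}}
After line 2 (inner x overwritten): d = {'inner': {'x': 128, 'y': 17}}

{'inner': {'x': 128, 'y': 17}}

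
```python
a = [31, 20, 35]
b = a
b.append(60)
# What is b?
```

After line 1: a = [31, 20, 35]
After line 2 (b = a is an alias, same object): a = [31, 20, 35], b = [31, 20, 35]
After line 3 (b.append mutates the shared list): a = [31, 20, 35, 60], b = [31, 20, 35, 60]

[31, 20, 35, 60]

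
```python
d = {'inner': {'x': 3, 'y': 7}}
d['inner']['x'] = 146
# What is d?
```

After line 1: d = {'inner': {'x': 3, 'y': 7}}
After line 2 (inner x overwritten): d = {'inner': {'x': 146, 'y': 7}}

{'inner': {'x': 146, 'y': 7}}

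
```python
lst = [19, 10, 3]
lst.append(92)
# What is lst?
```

[19, 10, 3, 92]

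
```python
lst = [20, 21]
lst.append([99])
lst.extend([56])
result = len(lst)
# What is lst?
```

After line 1: lst = [20, 21]
After line 2 (append adds [99] as single element): lst = [20, 21, [99]]
After line 3 (extend unpacks [56], adds 56): lst = [20, 21, [99], 56]
After line 4: result = len(lst) = 4

[20, 21, [99], 56]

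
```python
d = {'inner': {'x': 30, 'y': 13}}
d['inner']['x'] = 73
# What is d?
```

After line 1: d = {'inner': {'x': 30, 'y': 13}}
After line 2 (inner x overwritten): d = {'inner': {'x': 73, 'y': 13}}

{'inner': {'x': 73, 'y': 13}}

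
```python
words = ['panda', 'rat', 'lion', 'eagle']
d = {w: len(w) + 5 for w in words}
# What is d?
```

{'panda': 10, 'rat': 8, 'lion': 9, 'eagle': 10}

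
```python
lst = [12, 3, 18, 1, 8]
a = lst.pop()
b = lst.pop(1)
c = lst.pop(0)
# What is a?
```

After line 1: lst = [12, 3, 18, 1, 8]
After line 2 (pop() -> a = 8): lst = [12, 3, 18, 1]
After line 3 (pop(1) -> b = 3): lst = [12, 18, 1]
After line 4 (pop(0) -> c = 12): lst = [18, 1]

8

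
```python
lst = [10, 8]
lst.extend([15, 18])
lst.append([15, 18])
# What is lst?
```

After line 1: lst = [10, 8]
After line 2 (extend unpacks [15, 18]): lst = [10, 8, 15, 18]
After line 3 (append adds [15, 18] as single element): lst = [10, 8, 15, 18, [15, 18]]

[10, 8, 15, 18, [15, 18]]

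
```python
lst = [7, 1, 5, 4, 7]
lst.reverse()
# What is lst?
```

[7, 4, 5, 1, 7]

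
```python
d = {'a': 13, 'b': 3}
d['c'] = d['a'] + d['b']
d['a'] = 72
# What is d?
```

After line 1: d = {'a': 13, 'b': 3}
After line 2 (d['c'] = 13 + 3): d = {'a': 13, 'b': 3, 'c': 16}
After line 3: d = {'a': 72, 'b': 3, 'c': 16}

{'a': 72, 'b': 3, 'c': 16}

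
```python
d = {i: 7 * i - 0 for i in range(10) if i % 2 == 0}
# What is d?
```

{0: 0, 2: 14, 4: 28, 6: 42, 8: 56}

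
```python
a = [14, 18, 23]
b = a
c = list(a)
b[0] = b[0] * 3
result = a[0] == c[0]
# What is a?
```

After line 1: a = [14, 18, 23]
After line 2 (b = a, alias): a = [14, 18, 23], b = [14, 18, 23]
After line 3 (c = list(a) is a copy, new object): c = [14, 18, 23]
After line 4 (b[0] = 14 * 3 = 42; mutates shared a/b): a = b = [42, 18, 23], c = [14, 18, 23]
After line 5 (a[0] = 42, c[0] = 14; result = False)

[42, 18, 23]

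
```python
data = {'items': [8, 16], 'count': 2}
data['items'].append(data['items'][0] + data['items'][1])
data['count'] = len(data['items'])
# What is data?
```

After line 1: data = {'items': [8, 16], 'count': 2}
After line 2 (append 8 + 16 = 24): data = {'items': [8, 16, 24], 'count': 2}
After line 3 (count = len(items) = 3): data = {'items': [8, 16, 24], 'count': 3}

{'items': [8, 16, 24], 'count': 3}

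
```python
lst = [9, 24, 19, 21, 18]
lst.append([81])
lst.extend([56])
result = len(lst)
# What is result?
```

After line 1: lst = [9, 24, 19, 21, 18]
After line 2 (append adds [81] as single element): lst = [9, 24, 19, 21, 18, [81]]
After line 3 (extend unpacks [56], adds 56): lst = [9, 24, 19, 21, 18, [81], 56]
After line 4: result = len(lst) = 7

7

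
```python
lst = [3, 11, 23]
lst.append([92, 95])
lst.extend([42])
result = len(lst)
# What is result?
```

After line 1: lst = [3, 11, 23]
After line 2 (append adds [92, 95] as single element): lst = [3, 11, 23, [92, 95]]
After line 3 (extend unpacks [42], adds 42): lst = [3, 11, 23, [92, 95], 42]
After line 4: result = len(lst) = 5

5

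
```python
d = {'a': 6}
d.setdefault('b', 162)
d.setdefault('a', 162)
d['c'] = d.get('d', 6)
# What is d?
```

After line 1: d = {'a': 6}
After line 2 (setdefault adds 'b'=162): d = {'a': 6, 'b': 162}
After line 3 (setdefault 'a' no-op, already exists): d = {'a': 6, 'b': 162}
After line 4 (get('d', 6) returns default since 'd' not in d): d = {'a': 6, 'b': 162, 'c': 6}

{'a': 6, 'b': 162, 'c': 6}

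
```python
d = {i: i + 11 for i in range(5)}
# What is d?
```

{0: 11, 1: 12, 2: 13, 3: 14, 4: 15}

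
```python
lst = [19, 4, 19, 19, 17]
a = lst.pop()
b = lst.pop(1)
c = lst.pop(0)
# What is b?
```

After line 1: lst = [19, 4, 19, 19, 17]
After line 2 (pop() -> a = 17): lst = [19, 4, 19, 19]
After line 3 (pop(1) -> b = 4): lst = [19, 19, 19]
After line 4 (pop(0) -> c = 19): lst = [19, 19]

4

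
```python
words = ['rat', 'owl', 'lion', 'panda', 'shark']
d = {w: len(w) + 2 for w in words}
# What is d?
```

{'rat': 5, 'owl': 5, 'lion': 6, 'panda': 7, 'shark': 7}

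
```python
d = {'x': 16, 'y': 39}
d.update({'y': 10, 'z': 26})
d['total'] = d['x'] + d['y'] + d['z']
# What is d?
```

After line 1: d = {'x': 16, 'y': 39}
After line 2 (y overwritten, z added): d = {'x': 16, 'y': 10, 'z': 26}
After line 3 (total = 16 + 10 + 26 = 52): d = {'x': 16, 'y': 10, 'z': 26, 'total': 52}

{'x': 16, 'y': 10, 'z': 26, 'total': 52}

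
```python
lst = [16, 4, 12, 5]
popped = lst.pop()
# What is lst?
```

[16, 4, 12]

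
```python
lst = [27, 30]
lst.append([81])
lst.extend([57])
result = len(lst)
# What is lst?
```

After line 1: lst = [27, 30]
After line 2 (append adds [81] as single element): lst = [27, 30, [81]]
After line 3 (extend unpacks [57], adds 57): lst = [27, 30, [81], 57]
After line 4: result = len(lst) = 4

[27, 30, [81], 57]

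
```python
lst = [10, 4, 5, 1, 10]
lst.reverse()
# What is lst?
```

[10, 1, 5, 4, 10]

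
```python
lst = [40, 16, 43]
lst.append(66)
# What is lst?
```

[40, 16, 43, 66]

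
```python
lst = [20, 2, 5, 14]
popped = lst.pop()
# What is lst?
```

[20, 2, 5]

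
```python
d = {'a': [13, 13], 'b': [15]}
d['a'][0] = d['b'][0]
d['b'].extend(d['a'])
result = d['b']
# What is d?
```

After line 1: d = {'a': [13, 13], 'b': [15]}
After line 2 (a[0] = b[0] = 15): d = {'a': [15, 13], 'b': [15]}
After line 3 (b.extend(a) appends [15, 13]): d = {'a': [15, 13], 'b': [15, 15, 13]}
After line 4: result = d['b'] = [15, 15, 13]

{'a': [15, 13], 'b': [15, 15, 13]}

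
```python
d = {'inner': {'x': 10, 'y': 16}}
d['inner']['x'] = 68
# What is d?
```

After line 1: d = {'inner': {'x': 10, 'y': 16}}
After line 2 (inner x overwritten): d = {'inner': {'x': 68, 'y': 16}}

{'inner': {'x': 68, 'y': 16}}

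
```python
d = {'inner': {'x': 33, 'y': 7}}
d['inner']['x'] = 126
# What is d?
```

After line 1: d = {'inner': {'x': 33, 'y': 7}}
After line 2 (inner x overwritten): d = {'inner': {'x': 126, 'y': 7}}

{'inner': {'x': 126, 'y': 7}}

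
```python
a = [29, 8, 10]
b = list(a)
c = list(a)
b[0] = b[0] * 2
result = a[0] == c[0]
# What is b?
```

After line 1: a = [29, 8, 10]
After line 2 (b = list(a), copy): a = [29, 8, 10], b = [29, 8, 10]
After line 3 (c = list(a) is a copy, new object): c = [29, 8, 10]
After line 4 (b[0] = 29 * 2 = 58; only b mutates (copy)): a = [29, 8, 10], b = [58, 8, 10], c = [29, 8, 10]
After line 5 (a[0] = 29, c[0] = 29; result = True)

[58, 8, 10]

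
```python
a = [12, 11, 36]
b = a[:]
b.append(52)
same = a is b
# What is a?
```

After line 1: a = [12, 11, 36]
After line 2 (b = a[:] is a shallow copy, new object): a = [12, 11, 36], b = [12, 11, 36]
After line 3 (append only mutates b): a = [12, 11, 36], b = [12, 11, 36, 52]
After line 4 (same = a is b; different objects -> False): same = False

[12, 11, 36]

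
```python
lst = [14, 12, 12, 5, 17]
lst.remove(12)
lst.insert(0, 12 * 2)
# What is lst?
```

After line 1: lst = [14, 12, 12, 5, 17]
After line 2 (remove first 12): lst = [14, 12, 5, 17]
After line 3 (insert 24 at index 0): lst = [24, 14, 12, 5, 17]

[24, 14, 12, 5, 17]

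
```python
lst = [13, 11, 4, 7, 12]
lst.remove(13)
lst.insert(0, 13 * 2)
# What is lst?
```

After line 1: lst = [13, 11, 4, 7, 12]
After line 2 (remove first 13): lst = [11, 4, 7, 12]
After line 3 (insert 26 at index 0): lst = [26, 11, 4, 7, 12]

[26, 11, 4, 7, 12]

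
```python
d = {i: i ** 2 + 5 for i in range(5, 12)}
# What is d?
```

{5: 30, 6: 41, 7: 54, 8: 69, 9: 86, 10: 105, 11: 126}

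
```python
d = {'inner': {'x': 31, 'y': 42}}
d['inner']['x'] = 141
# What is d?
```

After line 1: d = {'inner': {'x': 31, 'y': 42}}
After line 2 (inner x overwritten): d = {'inner': {'x': 141, 'y': 42}}

{'inner': {'x': 141, 'y': 42}}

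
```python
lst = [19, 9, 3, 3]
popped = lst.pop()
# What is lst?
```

[19, 9, 3]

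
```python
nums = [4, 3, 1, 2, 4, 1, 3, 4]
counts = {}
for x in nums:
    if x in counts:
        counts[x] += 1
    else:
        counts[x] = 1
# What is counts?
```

Initial: counts = {}, nums = [4, 3, 1, 2, 4, 1, 3, 4]
See 4: counts = {4: 1}
See 3: counts = {4: 1, 3: 1}
See 1: counts = {4: 1, 3: 1, 1: 1}
See 2: counts = {4: 1, 3: 1, 1: 1, 2: 1}
See 4: counts = {4: 2, 3: 1, 1: 1, 2: 1}
See 1: counts = {4: 2, 3: 1, 1: 2, 2: 1}
See 3: counts = {4: 2, 3: 2, 1: 2, 2: 1}
See 4: counts = {4: 3, 3: 2, 1: 2, 2: 1}

{4: 3, 3: 2, 1: 2, 2: 1}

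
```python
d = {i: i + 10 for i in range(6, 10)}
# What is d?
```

{6: 16, 7: 17, 8: 18, 9: 19}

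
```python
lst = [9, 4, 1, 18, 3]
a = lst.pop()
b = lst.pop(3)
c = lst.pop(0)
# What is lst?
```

After line 1: lst = [9, 4, 1, 18, 3]
After line 2 (pop() -> a = 3): lst = [9, 4, 1, 18]
After line 3 (pop(3) -> b = 18): lst = [9, 4, 1]
After line 4 (pop(0) -> c = 9): lst = [4, 1]

[4, 1]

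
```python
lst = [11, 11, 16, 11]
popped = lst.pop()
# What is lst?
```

[11, 11, 16]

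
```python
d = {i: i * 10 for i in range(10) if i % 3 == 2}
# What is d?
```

{2: 20, 5: 50, 8: 80}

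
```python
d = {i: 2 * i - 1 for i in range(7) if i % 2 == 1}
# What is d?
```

{1: 1, 3: 5, 5: 9}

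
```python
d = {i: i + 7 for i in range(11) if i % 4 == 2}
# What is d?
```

{2: 9, 6: 13, 10: 17}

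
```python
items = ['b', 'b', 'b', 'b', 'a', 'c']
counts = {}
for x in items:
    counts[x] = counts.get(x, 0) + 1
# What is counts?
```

Initial: counts = {}, items = ['b', 'b', 'b', 'b', 'a', 'c']
See 'b': counts = {'b': 1}
See 'b': counts = {'b': 2}
See 'b': counts = {'b': 3}
See 'b': counts = {'b': 4}
See 'a': counts = {'b': 4, 'a': 1}
See 'c': counts = {'b': 4, 'a': 1, 'c': 1}

{'b': 4, 'a': 1, 'c': 1}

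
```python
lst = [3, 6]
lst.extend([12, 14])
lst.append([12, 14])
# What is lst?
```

After line 1: lst = [3, 6]
After line 2 (extend unpacks [12, 14]): lst = [3, 6, 12, 14]
After line 3 (append adds [12, 14] as single element): lst = [3, 6, 12, 14, [12, 14]]

[3, 6, 12, 14, [12, 14]]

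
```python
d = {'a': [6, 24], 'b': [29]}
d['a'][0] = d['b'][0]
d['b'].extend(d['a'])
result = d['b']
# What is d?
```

After line 1: d = {'a': [6, 24], 'b': [29]}
After line 2 (a[0] = b[0] = 29): d = {'a': [29, 24], 'b': [29]}
After line 3 (b.extend(a) appends [29, 24]): d = {'a': [29, 24], 'b': [29, 29, 24]}
After line 4: result = d['b'] = [29, 29, 24]

{'a': [29, 24], 'b': [29, 29, 24]}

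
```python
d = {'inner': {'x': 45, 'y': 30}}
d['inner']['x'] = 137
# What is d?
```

After line 1: d = {'inner': {'x': 45, 'y': 30}}
After line 2 (inner x overwritten): d = {'inner': {'x': 137, 'y': 30}}

{'inner': {'x': 137, 'y': 30}}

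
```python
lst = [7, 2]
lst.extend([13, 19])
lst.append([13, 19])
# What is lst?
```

After line 1: lst = [7, 2]
After line 2 (extend unpacks [13, 19]): lst = [7, 2, 13, 19]
After line 3 (append adds [13, 19] as single element): lst = [7, 2, 13, 19, [13, 19]]

[7, 2, 13, 19, [13, 19]]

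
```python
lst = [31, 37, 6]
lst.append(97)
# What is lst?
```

[31, 37, 6, 97]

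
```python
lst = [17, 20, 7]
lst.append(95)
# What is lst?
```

[17, 20, 7, 95]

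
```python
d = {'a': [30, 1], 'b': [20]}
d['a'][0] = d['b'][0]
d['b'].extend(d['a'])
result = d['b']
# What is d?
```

After line 1: d = {'a': [30, 1], 'b': [20]}
After line 2 (a[0] = b[0] = 20): d = {'a': [20, 1], 'b': [20]}
After line 3 (b.extend(a) appends [20, 1]): d = {'a': [20, 1], 'b': [20, 20, 1]}
After line 4: result = d['b'] = [20, 20, 1]

{'a': [20, 1], 'b': [20, 20, 1]}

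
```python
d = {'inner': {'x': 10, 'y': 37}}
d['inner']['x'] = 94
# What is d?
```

After line 1: d = {'inner': {'x': 10, 'y': 37}}
After line 2 (inner x overwritten): d = {'inner': {'x': 94, 'y': 37}}

{'inner': {'x': 94, 'y': 37}}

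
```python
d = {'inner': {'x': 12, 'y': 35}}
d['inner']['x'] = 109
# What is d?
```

After line 1: d = {'inner': {'x': 12, 'y': 35}}
After line 2 (inner x overwritten): d = {'inner': {'x': 109, 'y': 35}}

{'inner': {'x': 109, 'y': 35}}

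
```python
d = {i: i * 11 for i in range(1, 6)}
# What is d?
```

{1: 11, 2: 22, 3: 33, 4: 44, 5: 55}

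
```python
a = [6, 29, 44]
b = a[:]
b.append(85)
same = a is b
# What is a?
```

After line 1: a = [6, 29, 44]
After line 2 (b = a[:] is a shallow copy, new object): a = [6, 29, 44], b = [6, 29, 44]
After line 3 (append only mutates b): a = [6, 29, 44], b = [6, 29, 44, 85]
After line 4 (same = a is b; different objects -> False): same = False

[6, 29, 44]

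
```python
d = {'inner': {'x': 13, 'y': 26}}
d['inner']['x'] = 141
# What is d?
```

After line 1: d = {'inner': {'x': 13, 'y': 26}}
After line 2 (inner x overwritten): d = {'inner': {'x': 141, 'y': 26}}

{'inner': {'x': 141, 'y': 26}}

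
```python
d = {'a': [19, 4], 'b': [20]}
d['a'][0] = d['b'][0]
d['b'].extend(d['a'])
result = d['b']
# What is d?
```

After line 1: d = {'a': [19, 4], 'b': [20]}
After line 2 (a[0] = b[0] = 20): d = {'a': [20, 4], 'b': [20]}
After line 3 (b.extend(a) appends [20, 4]): d = {'a': [20, 4], 'b': [20, 20, 4]}
After line 4: result = d['b'] = [20, 20, 4]

{'a': [20, 4], 'b': [20, 20, 4]}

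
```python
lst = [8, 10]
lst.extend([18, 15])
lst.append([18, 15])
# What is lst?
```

After line 1: lst = [8, 10]
After line 2 (extend unpacks [18, 15]): lst = [8, 10, 18, 15]
After line 3 (append adds [18, 15] as single element): lst = [8, 10, 18, 15, [18, 15]]

[8, 10, 18, 15, [18, 15]]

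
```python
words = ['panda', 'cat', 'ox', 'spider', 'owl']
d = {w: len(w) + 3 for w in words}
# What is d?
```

{'panda': 8, 'cat': 6, 'ox': 5, 'spider': 9, 'owl': 6}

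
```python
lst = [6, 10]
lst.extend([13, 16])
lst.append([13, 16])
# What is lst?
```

After line 1: lst = [6, 10]
After line 2 (extend unpacks [13, 16]): lst = [6, 10, 13, 16]
After line 3 (append adds [13, 16] as single element): lst = [6, 10, 13, 16, [13, 16]]

[6, 10, 13, 16, [13, 16]]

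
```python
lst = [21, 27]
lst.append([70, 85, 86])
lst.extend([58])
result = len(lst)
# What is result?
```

After line 1: lst = [21, 27]
After line 2 (append adds [70, 85, 86] as single element): lst = [21, 27, [70, 85, 86]]
After line 3 (extend unpacks [58], adds 58): lst = [21, 27, [70, 85, 86], 58]
After line 4: result = len(lst) = 4

4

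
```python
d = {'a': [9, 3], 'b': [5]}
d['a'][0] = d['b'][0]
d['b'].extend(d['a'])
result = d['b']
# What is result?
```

After line 1: d = {'a': [9, 3], 'b': [5]}
After line 2 (a[0] = b[0] = 5): d = {'a': [5, 3], 'b': [5]}
After line 3 (b.extend(a) appends [5, 3]): d = {'a': [5, 3], 'b': [5, 5, 3]}
After line 4: result = d['b'] = [5, 5, 3]

[5, 5, 3]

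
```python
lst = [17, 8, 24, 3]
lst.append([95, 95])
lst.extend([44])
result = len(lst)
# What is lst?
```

After line 1: lst = [17, 8, 24, 3]
After line 2 (append adds [95, 95] as single element): lst = [17, 8, 24, 3, [95, 95]]
After line 3 (extend unpacks [44], adds 44): lst = [17, 8, 24, 3, [95, 95], 44]
After line 4: result = len(lst) = 6

[17, 8, 24, 3, [95, 95], 44]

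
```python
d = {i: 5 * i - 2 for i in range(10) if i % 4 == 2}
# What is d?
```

{2: 8, 6: 28}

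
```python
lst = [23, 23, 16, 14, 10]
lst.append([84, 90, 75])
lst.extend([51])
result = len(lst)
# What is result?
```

After line 1: lst = [23, 23, 16, 14, 10]
After line 2 (append adds [84, 90, 75] as single element): lst = [23, 23, 16, 14, 10, [84, 90, 75]]
After line 3 (extend unpacks [51], adds 51): lst = [23, 23, 16, 14, 10, [84, 90, 75], 51]
After line 4: result = len(lst) = 7

7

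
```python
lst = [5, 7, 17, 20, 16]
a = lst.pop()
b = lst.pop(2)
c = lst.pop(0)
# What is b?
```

After line 1: lst = [5, 7, 17, 20, 16]
After line 2 (pop() -> a = 16): lst = [5, 7, 17, 20]
After line 3 (pop(2) -> b = 17): lst = [5, 7, 20]
After line 4 (pop(0) -> c = 5): lst = [7, 20]

17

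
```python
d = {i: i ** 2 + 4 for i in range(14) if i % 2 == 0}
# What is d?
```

{0: 4, 2: 8, 4: 20, 6: 40, 8: 68, 10: 104, 12: 148}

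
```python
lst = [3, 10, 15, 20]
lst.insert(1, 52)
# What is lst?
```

[3, 52, 10, 15, 20]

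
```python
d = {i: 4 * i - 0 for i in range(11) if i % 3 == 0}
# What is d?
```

{0: 0, 3: 12, 6: 24, 9: 36}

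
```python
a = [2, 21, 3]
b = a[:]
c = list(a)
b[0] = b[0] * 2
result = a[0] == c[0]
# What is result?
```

After line 1: a = [2, 21, 3]
After line 2 (b = a[:], copy): a = [2, 21, 3], b = [2, 21, 3]
After line 3 (c = list(a) is a copy, new object): c = [2, 21, 3]
After line 4 (b[0] = 2 * 2 = 4; only b mutates (copy)): a = [2, 21, 3], b = [4, 21, 3], c = [2, 21, 3]
After line 5 (a[0] = 2, c[0] = 2; result = True)

True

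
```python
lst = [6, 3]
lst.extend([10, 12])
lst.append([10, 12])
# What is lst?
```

After line 1: lst = [6, 3]
After line 2 (extend unpacks [10, 12]): lst = [6, 3, 10, 12]
After line 3 (append adds [10, 12] as single element): lst = [6, 3, 10, 12, [10, 12]]

[6, 3, 10, 12, [10, 12]]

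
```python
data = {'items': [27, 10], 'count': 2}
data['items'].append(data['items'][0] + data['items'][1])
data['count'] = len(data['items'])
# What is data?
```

After line 1: data = {'items': [27, 10], 'count': 2}
After line 2 (append 27 + 10 = 37): data = {'items': [27, 10, 37], 'count': 2}
After line 3 (count = len(items) = 3): data = {'items': [27, 10, 37], 'count': 3}

{'items': [27, 10, 37], 'count': 3}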